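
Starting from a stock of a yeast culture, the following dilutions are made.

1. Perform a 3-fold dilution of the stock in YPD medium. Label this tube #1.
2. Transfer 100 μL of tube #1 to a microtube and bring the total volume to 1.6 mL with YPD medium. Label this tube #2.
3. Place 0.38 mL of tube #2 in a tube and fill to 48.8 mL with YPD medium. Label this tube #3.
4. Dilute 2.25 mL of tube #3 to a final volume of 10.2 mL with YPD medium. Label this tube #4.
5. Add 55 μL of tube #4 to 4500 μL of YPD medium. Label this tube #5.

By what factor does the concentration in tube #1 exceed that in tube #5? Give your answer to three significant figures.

Step 1: 3-fold → factor 3
Step 2: 100 μL brought to 1.6 mL → factor 1600/100 = 16
Step 3: 0.38 mL brought to 48.8 mL → factor 48.8/0.38 = 128.42
Step 4: 2.25 mL brought to 10.2 mL → factor 10.2/2.25 = 4.5333
Step 5: 55 μL + 4500 μL = 4555 μL total → factor 4555/55 = 82.818
Dilution factor to tube #1 = 3; to tube #5 = 2.3143 × 10^6
[tube #1]/[tube #5] = (factor to tube #5)/(factor to tube #1) = 2.3143 × 10^6/3 = 7.71 × 10^5

7.71 × 10^5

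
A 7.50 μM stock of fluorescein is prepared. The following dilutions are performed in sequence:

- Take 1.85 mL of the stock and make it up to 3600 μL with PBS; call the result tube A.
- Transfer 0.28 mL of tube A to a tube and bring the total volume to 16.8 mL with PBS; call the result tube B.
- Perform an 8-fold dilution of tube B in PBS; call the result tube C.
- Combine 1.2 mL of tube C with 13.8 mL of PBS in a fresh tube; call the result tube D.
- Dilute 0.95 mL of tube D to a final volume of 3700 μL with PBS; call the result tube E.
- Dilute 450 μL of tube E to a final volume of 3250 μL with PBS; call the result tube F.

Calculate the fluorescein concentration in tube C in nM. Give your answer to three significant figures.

Step 1: 1.85 mL brought to 3600 μL → factor 3.6/1.85 = 1.9459
Step 2: 0.28 mL brought to 16.8 mL → factor 16.8/0.28 = 60
Step 3: 8-fold → factor 8
Dilution factor through tube C = 1.9459 × 60 × 8 = 934.05
[tube C] = 7.50 μM / 934.05 = 0.008030 μM = 8.03 nM

8.03 nM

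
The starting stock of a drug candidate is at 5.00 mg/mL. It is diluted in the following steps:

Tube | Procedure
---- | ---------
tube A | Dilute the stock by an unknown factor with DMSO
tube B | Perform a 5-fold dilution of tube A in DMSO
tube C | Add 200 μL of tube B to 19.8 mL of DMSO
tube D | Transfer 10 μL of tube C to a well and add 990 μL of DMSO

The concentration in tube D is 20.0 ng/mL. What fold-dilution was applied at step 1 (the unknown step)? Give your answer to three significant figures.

5.00-fold

Step 1: unknown factor x
Step 2: 5-fold → factor 5
Step 3: 200 μL + 19.8 mL = 20000 μL total → factor 20000/200 = 100
Step 4: 10 μL + 990 μL = 1000 μL total → factor 1000/10 = 100
Product of known-step factors = 50000
Overall factor = 5.00 mg/mL / (20.0 ng/mL) = 2.5 × 10^5
x = 2.5 × 10^5 / 50000 = 5.00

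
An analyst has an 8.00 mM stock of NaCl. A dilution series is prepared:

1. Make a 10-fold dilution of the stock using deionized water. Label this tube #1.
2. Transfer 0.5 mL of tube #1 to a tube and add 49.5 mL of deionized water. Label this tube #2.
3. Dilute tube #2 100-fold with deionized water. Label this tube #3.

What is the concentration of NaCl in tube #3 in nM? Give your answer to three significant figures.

Step 1: 10-fold → factor 10
Step 2: 0.5 mL + 49.5 mL = 50 mL total → factor 50/0.5 = 100
Step 3: 100-fold → factor 100
Overall dilution factor = 10 × 100 × 100 = 1 × 10^5
Final = 8.00 mM / 1 × 10^5 = 8.000 × 10^-5 mM = 80.0 nM

80.0 nM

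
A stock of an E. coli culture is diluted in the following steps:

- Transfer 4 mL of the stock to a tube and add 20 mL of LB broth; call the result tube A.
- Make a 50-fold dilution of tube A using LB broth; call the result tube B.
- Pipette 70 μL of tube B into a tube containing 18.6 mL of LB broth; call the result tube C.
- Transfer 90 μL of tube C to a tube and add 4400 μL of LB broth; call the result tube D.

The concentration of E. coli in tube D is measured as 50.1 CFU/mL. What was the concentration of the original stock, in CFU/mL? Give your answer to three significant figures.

2.00 × 10^8 CFU/mL

Step 1: 4 mL + 20 mL = 24 mL total → factor 24/4 = 6
Step 2: 50-fold → factor 50
Step 3: 70 μL + 18.6 mL = 18670 μL total → factor 18670/70 = 266.71
Step 4: 90 μL + 4400 μL = 4490 μL total → factor 4490/90 = 49.889
Overall dilution factor = 6 × 50 × 266.71 × 49.889 = 3.9918 × 10^6
Stock = 50.1 CFU/mL × 3.9918 × 10^6 = 2.00 × 10^8 CFU/mL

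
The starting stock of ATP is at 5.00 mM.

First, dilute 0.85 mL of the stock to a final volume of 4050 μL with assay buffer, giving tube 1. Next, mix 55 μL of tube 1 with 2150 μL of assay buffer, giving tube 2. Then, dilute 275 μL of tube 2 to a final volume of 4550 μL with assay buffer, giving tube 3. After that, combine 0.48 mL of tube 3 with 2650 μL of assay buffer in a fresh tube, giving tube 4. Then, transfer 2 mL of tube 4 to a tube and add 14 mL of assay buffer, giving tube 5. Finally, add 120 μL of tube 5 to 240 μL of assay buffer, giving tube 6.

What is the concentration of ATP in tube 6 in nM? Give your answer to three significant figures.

Step 1: 0.85 mL brought to 4050 μL → factor 4.05/0.85 = 4.7647
Step 2: 55 μL + 2150 μL = 2205 μL total → factor 2205/55 = 40.091
Step 3: 275 μL brought to 4550 μL → factor 4550/275 = 16.545
Step 4: 0.48 mL + 2650 μL = 3.13 mL total → factor 3.13/0.48 = 6.5208
Step 5: 2 mL + 14 mL = 16 mL total → factor 16/2 = 8
Step 6: 120 μL + 240 μL = 360 μL total → factor 360/120 = 3
Overall dilution factor = 4.7647 × 40.091 × 16.545 × 6.5208 × 8 × 3 = 4.9462 × 10^5
Final = 5.00 mM / 4.9462 × 10^5 = 1.011 × 10^-5 mM = 10.1 nM

10.1 nM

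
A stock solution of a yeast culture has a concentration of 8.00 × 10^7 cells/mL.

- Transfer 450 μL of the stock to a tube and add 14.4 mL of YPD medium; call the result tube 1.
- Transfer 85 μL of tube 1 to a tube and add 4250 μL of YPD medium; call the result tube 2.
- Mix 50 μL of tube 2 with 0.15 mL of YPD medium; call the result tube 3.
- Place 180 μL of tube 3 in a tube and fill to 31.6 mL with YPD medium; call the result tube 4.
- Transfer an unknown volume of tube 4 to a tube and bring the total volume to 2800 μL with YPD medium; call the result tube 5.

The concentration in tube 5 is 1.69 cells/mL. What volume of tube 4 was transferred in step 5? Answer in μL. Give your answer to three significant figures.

Step 1: 450 μL + 14.4 mL = 14850 μL total → factor 14850/450 = 33
Step 2: 85 μL + 4250 μL = 4335 μL total → factor 4335/85 = 51
Step 3: 50 μL + 0.15 mL = 200 μL total → factor 200/50 = 4
Step 4: 180 μL brought to 31.6 mL → factor 31600/180 = 175.56
Step 5: v brought to 2800 μL → factor = 2800 μL/v
Product of known-step factors = 1.1818 × 10^6
Overall factor = 8.00 × 10^7 cells/mL / (1.69 cells/mL) = 4.7337 × 10^7
Step-5 factor = 4.7337 × 10^7 / 1.1818 × 10^6 = 40.054
v = 2800 μL / 40.054 = 69.9 μL

69.9 μL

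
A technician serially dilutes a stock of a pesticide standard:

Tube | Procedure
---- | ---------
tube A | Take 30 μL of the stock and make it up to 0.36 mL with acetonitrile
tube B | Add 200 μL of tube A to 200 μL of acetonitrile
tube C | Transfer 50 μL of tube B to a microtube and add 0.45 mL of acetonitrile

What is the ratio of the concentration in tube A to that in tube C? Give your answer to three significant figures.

20.0

Step 1: 30 μL brought to 0.36 mL → factor 360/30 = 12
Step 2: 200 μL + 200 μL = 400 μL total → factor 400/200 = 2
Step 3: 50 μL + 0.45 mL = 500 μL total → factor 500/50 = 10
Dilution factor to tube A = 12; to tube C = 240
[tube A]/[tube C] = (factor to tube C)/(factor to tube A) = 240/12 = 20.0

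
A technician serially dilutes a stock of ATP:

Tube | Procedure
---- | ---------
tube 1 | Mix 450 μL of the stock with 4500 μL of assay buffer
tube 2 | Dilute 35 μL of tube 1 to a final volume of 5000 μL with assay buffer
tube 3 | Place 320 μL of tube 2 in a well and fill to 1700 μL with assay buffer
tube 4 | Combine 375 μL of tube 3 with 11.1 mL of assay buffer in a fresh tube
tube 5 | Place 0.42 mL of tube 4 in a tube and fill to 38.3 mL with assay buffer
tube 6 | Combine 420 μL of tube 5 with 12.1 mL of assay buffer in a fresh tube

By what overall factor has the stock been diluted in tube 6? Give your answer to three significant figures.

6.94 × 10^8

Step 1: 450 μL + 4500 μL = 4950 μL total → factor 4950/450 = 11
Step 2: 35 μL brought to 5000 μL → factor 5000/35 = 142.86
Step 3: 320 μL brought to 1700 μL → factor 1700/320 = 5.3125
Step 4: 375 μL + 11.1 mL = 11475 μL total → factor 11475/375 = 30.6
Step 5: 0.42 mL brought to 38.3 mL → factor 38.3/0.42 = 91.19
Step 6: 420 μL + 12.1 mL = 12520 μL total → factor 12520/420 = 29.81
Overall dilution factor = 11 × 142.86 × 5.3125 × 30.6 × 91.19 × 29.81 = 6.9442 × 10^8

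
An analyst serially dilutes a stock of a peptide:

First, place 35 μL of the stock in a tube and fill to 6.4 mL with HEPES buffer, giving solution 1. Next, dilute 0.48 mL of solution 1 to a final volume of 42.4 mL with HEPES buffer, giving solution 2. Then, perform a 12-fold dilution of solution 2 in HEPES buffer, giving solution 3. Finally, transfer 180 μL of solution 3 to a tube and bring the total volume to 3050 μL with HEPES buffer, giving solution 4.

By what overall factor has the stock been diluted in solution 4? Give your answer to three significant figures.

3.28 × 10^6

Step 1: 35 μL brought to 6.4 mL → factor 6400/35 = 182.86
Step 2: 0.48 mL brought to 42.4 mL → factor 42.4/0.48 = 88.333
Step 3: 12-fold → factor 12
Step 4: 180 μL brought to 3050 μL → factor 3050/180 = 16.944
Overall dilution factor = 182.86 × 88.333 × 12 × 16.944 = 3.2843 × 10^6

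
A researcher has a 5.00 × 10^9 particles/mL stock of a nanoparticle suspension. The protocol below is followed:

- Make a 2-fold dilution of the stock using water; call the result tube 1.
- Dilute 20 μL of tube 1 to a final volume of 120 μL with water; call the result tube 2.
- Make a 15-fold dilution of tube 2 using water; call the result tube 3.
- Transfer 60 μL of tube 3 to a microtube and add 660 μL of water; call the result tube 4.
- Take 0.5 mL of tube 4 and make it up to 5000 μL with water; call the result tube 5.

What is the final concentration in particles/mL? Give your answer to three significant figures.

2.31 × 10^5 particles/mL

Step 1: 2-fold → factor 2
Step 2: 20 μL brought to 120 μL → factor 120/20 = 6
Step 3: 15-fold → factor 15
Step 4: 60 μL + 660 μL = 720 μL total → factor 720/60 = 12
Step 5: 0.5 mL brought to 5000 μL → factor 5/0.5 = 10
Overall dilution factor = 2 × 6 × 15 × 12 × 10 = 21600
Final = 5.00 × 10^9 particles/mL / 21600 = 2.31 × 10^5 particles/mL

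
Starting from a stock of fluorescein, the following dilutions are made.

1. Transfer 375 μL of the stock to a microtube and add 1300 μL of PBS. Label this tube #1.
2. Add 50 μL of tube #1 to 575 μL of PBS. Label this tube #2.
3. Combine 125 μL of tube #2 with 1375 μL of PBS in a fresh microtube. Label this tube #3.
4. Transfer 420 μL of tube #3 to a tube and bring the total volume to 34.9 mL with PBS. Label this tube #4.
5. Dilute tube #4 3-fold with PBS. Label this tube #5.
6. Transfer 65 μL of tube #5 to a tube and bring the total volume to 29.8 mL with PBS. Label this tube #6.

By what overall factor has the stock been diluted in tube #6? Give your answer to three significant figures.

7.66 × 10^7

Step 1: 375 μL + 1300 μL = 1675 μL total → factor 1675/375 = 4.4667
Step 2: 50 μL + 575 μL = 625 μL total → factor 625/50 = 12.5
Step 3: 125 μL + 1375 μL = 1500 μL total → factor 1500/125 = 12
Step 4: 420 μL brought to 34.9 mL → factor 34900/420 = 83.095
Step 5: 3-fold → factor 3
Step 6: 65 μL brought to 29.8 mL → factor 29800/65 = 458.46
Overall dilution factor = 4.4667 × 12.5 × 12 × 83.095 × 3 × 458.46 = 7.6573 × 10^7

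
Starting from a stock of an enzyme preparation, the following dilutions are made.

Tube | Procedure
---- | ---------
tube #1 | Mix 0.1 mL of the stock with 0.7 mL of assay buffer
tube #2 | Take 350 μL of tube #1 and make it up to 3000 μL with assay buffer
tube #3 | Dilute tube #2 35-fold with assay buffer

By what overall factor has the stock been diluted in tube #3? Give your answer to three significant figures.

Step 1: 0.1 mL + 0.7 mL = 0.8 mL total → factor 0.8/0.1 = 8
Step 2: 350 μL brought to 3000 μL → factor 3000/350 = 8.5714
Step 3: 35-fold → factor 35
Overall dilution factor = 8 × 8.5714 × 35 = 2400

2.40 × 10^3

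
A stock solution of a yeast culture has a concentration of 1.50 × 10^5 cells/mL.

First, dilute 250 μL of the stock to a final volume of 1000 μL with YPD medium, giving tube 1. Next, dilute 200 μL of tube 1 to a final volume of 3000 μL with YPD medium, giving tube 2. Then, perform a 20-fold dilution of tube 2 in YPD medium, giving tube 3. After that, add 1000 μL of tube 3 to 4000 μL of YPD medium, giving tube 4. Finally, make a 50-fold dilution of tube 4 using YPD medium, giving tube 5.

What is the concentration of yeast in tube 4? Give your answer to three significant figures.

Step 1: 250 μL brought to 1000 μL → factor 1000/250 = 4
Step 2: 200 μL brought to 3000 μL → factor 3000/200 = 15
Step 3: 20-fold → factor 20
Step 4: 1000 μL + 4000 μL = 5000 μL total → factor 5000/1000 = 5
Dilution factor through tube 4 = 4 × 15 × 20 × 5 = 6000
[tube 4] = 1.50 × 10^5 cells/mL / 6000 = 25.0 cells/mL

25.0 cells/mL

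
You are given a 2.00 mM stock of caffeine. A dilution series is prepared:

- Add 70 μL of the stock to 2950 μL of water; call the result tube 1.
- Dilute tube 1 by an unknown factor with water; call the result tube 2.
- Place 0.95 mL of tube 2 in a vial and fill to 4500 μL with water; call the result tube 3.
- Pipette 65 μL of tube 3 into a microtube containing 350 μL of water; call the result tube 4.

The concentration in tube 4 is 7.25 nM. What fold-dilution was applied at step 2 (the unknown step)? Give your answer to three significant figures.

211-fold

Step 1: 70 μL + 2950 μL = 3020 μL total → factor 3020/70 = 43.143
Step 2: unknown factor x
Step 3: 0.95 mL brought to 4500 μL → factor 4.5/0.95 = 4.7368
Step 4: 65 μL + 350 μL = 415 μL total → factor 415/65 = 6.3846
Product of known-step factors = 1304.8
Overall factor = 2.00 mM / (7.25 nM) = 2.7586 × 10^5
x = 2.7586 × 10^5 / 1304.8 = 211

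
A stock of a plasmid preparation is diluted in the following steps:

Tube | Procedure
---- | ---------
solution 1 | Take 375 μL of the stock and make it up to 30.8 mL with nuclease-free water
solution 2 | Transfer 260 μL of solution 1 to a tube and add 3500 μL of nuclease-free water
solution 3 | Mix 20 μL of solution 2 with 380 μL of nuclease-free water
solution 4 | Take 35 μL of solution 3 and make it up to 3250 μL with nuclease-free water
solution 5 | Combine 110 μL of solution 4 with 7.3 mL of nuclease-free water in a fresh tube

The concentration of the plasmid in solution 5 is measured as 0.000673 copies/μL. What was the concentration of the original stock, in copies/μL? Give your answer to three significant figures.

Step 1: 375 μL brought to 30.8 mL → factor 30800/375 = 82.133
Step 2: 260 μL + 3500 μL = 3760 μL total → factor 3760/260 = 14.462
Step 3: 20 μL + 380 μL = 400 μL total → factor 400/20 = 20
Step 4: 35 μL brought to 3250 μL → factor 3250/35 = 92.857
Step 5: 110 μL + 7.3 mL = 7410 μL total → factor 7410/110 = 67.364
Overall dilution factor = 82.133 × 14.462 × 20 × 92.857 × 67.364 = 1.486 × 10^8
Stock = 0.000673 copies/μL × 1.486 × 10^8 = 1.00 × 10^5 copies/μL

1.00 × 10^5 copies/μL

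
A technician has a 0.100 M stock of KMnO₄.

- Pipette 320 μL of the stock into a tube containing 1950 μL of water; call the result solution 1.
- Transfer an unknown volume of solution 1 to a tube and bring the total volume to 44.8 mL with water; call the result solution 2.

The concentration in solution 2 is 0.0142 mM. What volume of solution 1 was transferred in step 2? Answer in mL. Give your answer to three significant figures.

0.0451 mL

Step 1: 320 μL + 1950 μL = 2270 μL total → factor 2270/320 = 7.0938
Step 2: v brought to 44.8 mL → factor = 44.8 mL/v
Product of known-step factors = 7.0938
Overall factor = 0.100 M / (0.0142 mM) = 7042.3
Step-2 factor = 7042.3 / 7.0938 = 992.74
v = 44.8 mL / 992.74 = 0.0451 mL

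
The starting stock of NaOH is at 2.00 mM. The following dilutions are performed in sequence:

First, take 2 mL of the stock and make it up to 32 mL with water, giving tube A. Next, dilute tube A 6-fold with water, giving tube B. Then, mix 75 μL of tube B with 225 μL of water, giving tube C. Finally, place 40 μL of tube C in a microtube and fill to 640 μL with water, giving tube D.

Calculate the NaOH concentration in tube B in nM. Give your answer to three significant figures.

Step 1: 2 mL brought to 32 mL → factor 32/2 = 16
Step 2: 6-fold → factor 6
Dilution factor through tube B = 16 × 6 = 96
[tube B] = 2.00 mM / 96 = 0.02083 mM = 2.08 × 10^4 nM

2.08 × 10^4 nM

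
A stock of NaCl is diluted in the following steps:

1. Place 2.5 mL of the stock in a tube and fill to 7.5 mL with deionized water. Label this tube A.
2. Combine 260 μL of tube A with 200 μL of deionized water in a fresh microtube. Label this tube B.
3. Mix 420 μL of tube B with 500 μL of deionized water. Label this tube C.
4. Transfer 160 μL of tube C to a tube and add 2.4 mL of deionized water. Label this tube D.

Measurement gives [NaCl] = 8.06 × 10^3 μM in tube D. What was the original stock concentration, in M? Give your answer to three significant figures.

1.50 M

Step 1: 2.5 mL brought to 7.5 mL → factor 7.5/2.5 = 3
Step 2: 260 μL + 200 μL = 460 μL total → factor 460/260 = 1.7692
Step 3: 420 μL + 500 μL = 920 μL total → factor 920/420 = 2.1905
Step 4: 160 μL + 2.4 mL = 2560 μL total → factor 2560/160 = 16
Overall dilution factor = 3 × 1.7692 × 2.1905 × 16 = 186.02
Stock = 8.06 × 10^3 μM × 186.02 = 1.499 × 10^6 μM = 1.50 M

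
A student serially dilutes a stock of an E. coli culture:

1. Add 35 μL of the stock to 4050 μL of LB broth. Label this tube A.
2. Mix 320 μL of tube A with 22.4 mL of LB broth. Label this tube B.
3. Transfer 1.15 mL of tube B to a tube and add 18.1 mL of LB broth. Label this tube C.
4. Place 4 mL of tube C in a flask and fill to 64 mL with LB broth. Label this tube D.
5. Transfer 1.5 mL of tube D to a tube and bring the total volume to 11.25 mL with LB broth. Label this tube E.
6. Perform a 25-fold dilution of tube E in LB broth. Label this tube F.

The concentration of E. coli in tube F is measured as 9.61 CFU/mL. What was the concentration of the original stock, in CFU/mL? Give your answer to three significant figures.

4.00 × 10^9 CFU/mL

Step 1: 35 μL + 4050 μL = 4085 μL total → factor 4085/35 = 116.71
Step 2: 320 μL + 22.4 mL = 22720 μL total → factor 22720/320 = 71
Step 3: 1.15 mL + 18.1 mL = 19.25 mL total → factor 19.25/1.15 = 16.739
Step 4: 4 mL brought to 64 mL → factor 64/4 = 16
Step 5: 1.5 mL brought to 11.25 mL → factor 11.25/1.5 = 7.5
Step 6: 25-fold → factor 25
Overall dilution factor = 116.71 × 71 × 16.739 × 16 × 7.5 × 25 = 4.1614 × 10^8
Stock = 9.61 CFU/mL × 4.1614 × 10^8 = 4.00 × 10^9 CFU/mL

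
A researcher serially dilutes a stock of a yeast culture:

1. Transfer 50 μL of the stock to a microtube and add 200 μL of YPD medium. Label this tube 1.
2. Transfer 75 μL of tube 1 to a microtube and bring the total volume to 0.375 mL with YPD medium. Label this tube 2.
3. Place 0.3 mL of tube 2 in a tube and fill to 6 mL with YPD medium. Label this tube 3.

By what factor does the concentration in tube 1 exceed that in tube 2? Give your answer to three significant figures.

5.00

Step 1: 50 μL + 200 μL = 250 μL total → factor 250/50 = 5
Step 2: 75 μL brought to 0.375 mL → factor 375/75 = 5
Dilution factor to tube 1 = 5; to tube 2 = 25
[tube 1]/[tube 2] = (factor to tube 2)/(factor to tube 1) = 25/5 = 5.00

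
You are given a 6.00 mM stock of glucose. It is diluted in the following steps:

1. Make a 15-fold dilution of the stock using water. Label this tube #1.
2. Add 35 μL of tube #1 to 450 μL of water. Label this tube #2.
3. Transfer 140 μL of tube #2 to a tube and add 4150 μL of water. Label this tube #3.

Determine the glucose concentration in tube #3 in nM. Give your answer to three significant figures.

942 nM

Step 1: 15-fold → factor 15
Step 2: 35 μL + 450 μL = 485 μL total → factor 485/35 = 13.857
Step 3: 140 μL + 4150 μL = 4290 μL total → factor 4290/140 = 30.643
Overall dilution factor = 15 × 13.857 × 30.643 = 6369.3
Final = 6.00 mM / 6369.3 = 0.0009420 mM = 942 nM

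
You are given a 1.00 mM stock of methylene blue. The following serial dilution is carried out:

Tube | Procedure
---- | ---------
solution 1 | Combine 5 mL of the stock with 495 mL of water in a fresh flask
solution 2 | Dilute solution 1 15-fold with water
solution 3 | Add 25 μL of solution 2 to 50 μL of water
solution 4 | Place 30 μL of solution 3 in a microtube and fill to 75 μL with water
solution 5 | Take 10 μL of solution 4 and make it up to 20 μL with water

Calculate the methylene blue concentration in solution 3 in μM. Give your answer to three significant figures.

Step 1: 5 mL + 495 mL = 500 mL total → factor 500/5 = 100
Step 2: 15-fold → factor 15
Step 3: 25 μL + 50 μL = 75 μL total → factor 75/25 = 3
Dilution factor through solution 3 = 100 × 15 × 3 = 4500
[solution 3] = 1.00 mM / 4500 = 0.0002222 mM = 0.222 μM

0.222 μM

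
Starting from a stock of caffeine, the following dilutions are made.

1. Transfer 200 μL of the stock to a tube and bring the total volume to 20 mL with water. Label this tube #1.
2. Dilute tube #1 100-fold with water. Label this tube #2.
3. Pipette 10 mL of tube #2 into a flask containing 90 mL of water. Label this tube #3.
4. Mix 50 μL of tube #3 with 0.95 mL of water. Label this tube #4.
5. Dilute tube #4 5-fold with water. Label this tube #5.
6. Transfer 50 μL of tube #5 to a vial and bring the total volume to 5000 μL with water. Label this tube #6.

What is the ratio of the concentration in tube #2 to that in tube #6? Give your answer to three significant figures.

Step 1: 200 μL brought to 20 mL → factor 20000/200 = 100
Step 2: 100-fold → factor 100
Step 3: 10 mL + 90 mL = 100 mL total → factor 100/10 = 10
Step 4: 50 μL + 0.95 mL = 1000 μL total → factor 1000/50 = 20
Step 5: 5-fold → factor 5
Step 6: 50 μL brought to 5000 μL → factor 5000/50 = 100
Dilution factor to tube #2 = 10000; to tube #6 = 1 × 10^9
[tube #2]/[tube #6] = (factor to tube #6)/(factor to tube #2) = 1 × 10^9/10000 = 1.00 × 10^5

1.00 × 10^5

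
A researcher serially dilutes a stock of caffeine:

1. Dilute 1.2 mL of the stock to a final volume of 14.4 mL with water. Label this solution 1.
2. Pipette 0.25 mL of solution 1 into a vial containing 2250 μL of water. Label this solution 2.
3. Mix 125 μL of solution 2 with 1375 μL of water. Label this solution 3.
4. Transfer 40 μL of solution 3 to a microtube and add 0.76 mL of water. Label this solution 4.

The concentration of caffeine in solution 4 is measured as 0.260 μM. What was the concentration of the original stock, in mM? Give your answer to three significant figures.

Step 1: 1.2 mL brought to 14.4 mL → factor 14.4/1.2 = 12
Step 2: 0.25 mL + 2250 μL = 2.5 mL total → factor 2.5/0.25 = 10
Step 3: 125 μL + 1375 μL = 1500 μL total → factor 1500/125 = 12
Step 4: 40 μL + 0.76 mL = 800 μL total → factor 800/40 = 20
Overall dilution factor = 12 × 10 × 12 × 20 = 28800
Stock = 0.260 μM × 28800 = 7488 μM = 7.49 mM

7.49 mM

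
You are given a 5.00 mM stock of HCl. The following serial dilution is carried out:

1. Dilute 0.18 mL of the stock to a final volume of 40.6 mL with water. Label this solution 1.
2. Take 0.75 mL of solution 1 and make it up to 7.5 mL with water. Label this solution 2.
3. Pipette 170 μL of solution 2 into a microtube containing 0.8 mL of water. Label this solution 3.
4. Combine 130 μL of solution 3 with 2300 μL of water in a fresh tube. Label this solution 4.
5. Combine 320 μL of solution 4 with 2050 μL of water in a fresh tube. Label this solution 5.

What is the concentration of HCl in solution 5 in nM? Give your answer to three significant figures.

2.81 nM

Step 1: 0.18 mL brought to 40.6 mL → factor 40.6/0.18 = 225.56
Step 2: 0.75 mL brought to 7.5 mL → factor 7.5/0.75 = 10
Step 3: 170 μL + 0.8 mL = 970 μL total → factor 970/170 = 5.7059
Step 4: 130 μL + 2300 μL = 2430 μL total → factor 2430/130 = 18.692
Step 5: 320 μL + 2050 μL = 2370 μL total → factor 2370/320 = 7.4062
Overall dilution factor = 225.56 × 10 × 5.7059 × 18.692 × 7.4062 = 1.7817 × 10^6
Final = 5.00 mM / 1.7817 × 10^6 = 2.806 × 10^-6 mM = 2.81 nM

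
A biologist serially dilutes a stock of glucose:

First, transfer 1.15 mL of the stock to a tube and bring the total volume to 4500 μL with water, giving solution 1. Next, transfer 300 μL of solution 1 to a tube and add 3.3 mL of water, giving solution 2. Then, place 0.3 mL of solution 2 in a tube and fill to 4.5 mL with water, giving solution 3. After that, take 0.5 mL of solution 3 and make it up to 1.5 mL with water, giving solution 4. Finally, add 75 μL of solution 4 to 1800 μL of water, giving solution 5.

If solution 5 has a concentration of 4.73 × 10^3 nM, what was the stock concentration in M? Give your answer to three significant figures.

0.250 M

Step 1: 1.15 mL brought to 4500 μL → factor 4.5/1.15 = 3.913
Step 2: 300 μL + 3.3 mL = 3600 μL total → factor 3600/300 = 12
Step 3: 0.3 mL brought to 4.5 mL → factor 4.5/0.3 = 15
Step 4: 0.5 mL brought to 1.5 mL → factor 1.5/0.5 = 3
Step 5: 75 μL + 1800 μL = 1875 μL total → factor 1875/75 = 25
Overall dilution factor = 3.913 × 12 × 15 × 3 × 25 = 52826
Stock = 4.73 × 10^3 nM × 52826 = 2.499 × 10^8 nM = 0.250 M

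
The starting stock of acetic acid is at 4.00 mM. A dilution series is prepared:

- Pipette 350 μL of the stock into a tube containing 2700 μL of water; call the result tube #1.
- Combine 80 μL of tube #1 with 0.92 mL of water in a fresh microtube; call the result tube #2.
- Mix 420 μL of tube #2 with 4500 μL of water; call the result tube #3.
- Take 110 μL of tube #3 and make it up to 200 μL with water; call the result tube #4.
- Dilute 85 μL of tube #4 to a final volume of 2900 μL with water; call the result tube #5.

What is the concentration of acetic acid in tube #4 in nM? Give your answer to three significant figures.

Step 1: 350 μL + 2700 μL = 3050 μL total → factor 3050/350 = 8.7143
Step 2: 80 μL + 0.92 mL = 1000 μL total → factor 1000/80 = 12.5
Step 3: 420 μL + 4500 μL = 4920 μL total → factor 4920/420 = 11.714
Step 4: 110 μL brought to 200 μL → factor 200/110 = 1.8182
Dilution factor through tube #4 = 8.7143 × 12.5 × 11.714 × 1.8182 = 2320
[tube #4] = 4.00 mM / 2320 = 0.001724 mM = 1.72 × 10^3 nM

1.72 × 10^3 nM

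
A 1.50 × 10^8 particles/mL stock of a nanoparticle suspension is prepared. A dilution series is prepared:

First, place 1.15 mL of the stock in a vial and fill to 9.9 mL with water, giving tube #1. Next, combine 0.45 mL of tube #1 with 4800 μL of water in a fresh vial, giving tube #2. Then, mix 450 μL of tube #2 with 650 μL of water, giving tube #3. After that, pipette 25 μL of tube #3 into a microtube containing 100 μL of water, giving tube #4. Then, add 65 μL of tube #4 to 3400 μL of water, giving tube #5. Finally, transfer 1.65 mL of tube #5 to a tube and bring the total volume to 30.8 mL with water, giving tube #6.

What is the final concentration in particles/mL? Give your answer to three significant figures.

Step 1: 1.15 mL brought to 9.9 mL → factor 9.9/1.15 = 8.6087
Step 2: 0.45 mL + 4800 μL = 5.25 mL total → factor 5.25/0.45 = 11.667
Step 3: 450 μL + 650 μL = 1100 μL total → factor 1100/450 = 2.4444
Step 4: 25 μL + 100 μL = 125 μL total → factor 125/25 = 5
Step 5: 65 μL + 3400 μL = 3465 μL total → factor 3465/65 = 53.308
Step 6: 1.65 mL brought to 30.8 mL → factor 30.8/1.65 = 18.667
Overall dilution factor = 8.6087 × 11.667 × 2.4444 × 5 × 53.308 × 18.667 = 1.2215 × 10^6
Final = 1.50 × 10^8 particles/mL / 1.2215 × 10^6 = 123 particles/mL

123 particles/mL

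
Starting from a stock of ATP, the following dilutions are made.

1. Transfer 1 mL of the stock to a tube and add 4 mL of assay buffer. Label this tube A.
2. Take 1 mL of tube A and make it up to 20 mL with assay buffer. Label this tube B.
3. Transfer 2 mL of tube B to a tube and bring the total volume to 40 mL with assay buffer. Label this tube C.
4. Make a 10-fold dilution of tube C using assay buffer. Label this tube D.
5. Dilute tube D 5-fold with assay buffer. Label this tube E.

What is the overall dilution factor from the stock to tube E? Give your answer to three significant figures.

1.00 × 10^5

Step 1: 1 mL + 4 mL = 5 mL total → factor 5/1 = 5
Step 2: 1 mL brought to 20 mL → factor 20/1 = 20
Step 3: 2 mL brought to 40 mL → factor 40/2 = 20
Step 4: 10-fold → factor 10
Step 5: 5-fold → factor 5
Overall dilution factor = 5 × 20 × 20 × 10 × 5 = 1 × 10^5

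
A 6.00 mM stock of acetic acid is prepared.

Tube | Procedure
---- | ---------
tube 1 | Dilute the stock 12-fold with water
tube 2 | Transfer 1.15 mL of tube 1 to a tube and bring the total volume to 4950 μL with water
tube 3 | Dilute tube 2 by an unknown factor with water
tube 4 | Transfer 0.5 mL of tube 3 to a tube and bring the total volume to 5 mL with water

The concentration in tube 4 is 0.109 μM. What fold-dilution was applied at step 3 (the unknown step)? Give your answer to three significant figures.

107-fold

Step 1: 12-fold → factor 12
Step 2: 1.15 mL brought to 4950 μL → factor 4.95/1.15 = 4.3043
Step 3: unknown factor x
Step 4: 0.5 mL brought to 5 mL → factor 5/0.5 = 10
Product of known-step factors = 516.52
Overall factor = 6.00 mM / (0.109 μM) = 55046
x = 55046 / 516.52 = 107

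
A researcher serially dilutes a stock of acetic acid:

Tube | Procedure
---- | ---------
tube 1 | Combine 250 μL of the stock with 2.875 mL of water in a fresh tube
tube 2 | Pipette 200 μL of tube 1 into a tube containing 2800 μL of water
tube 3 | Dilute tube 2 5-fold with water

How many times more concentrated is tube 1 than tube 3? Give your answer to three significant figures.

75.0

Step 1: 250 μL + 2.875 mL = 3125 μL total → factor 3125/250 = 12.5
Step 2: 200 μL + 2800 μL = 3000 μL total → factor 3000/200 = 15
Step 3: 5-fold → factor 5
Dilution factor to tube 1 = 12.5; to tube 3 = 937.5
[tube 1]/[tube 3] = (factor to tube 3)/(factor to tube 1) = 937.5/12.5 = 75.0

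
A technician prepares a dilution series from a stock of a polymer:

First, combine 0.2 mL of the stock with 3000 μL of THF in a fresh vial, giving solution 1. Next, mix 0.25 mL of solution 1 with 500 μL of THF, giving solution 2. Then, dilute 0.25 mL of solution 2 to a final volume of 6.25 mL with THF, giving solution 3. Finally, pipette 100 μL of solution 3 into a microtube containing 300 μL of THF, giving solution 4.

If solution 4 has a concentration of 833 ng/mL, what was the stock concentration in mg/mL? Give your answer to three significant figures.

4.00 mg/mL

Step 1: 0.2 mL + 3000 μL = 3.2 mL total → factor 3.2/0.2 = 16
Step 2: 0.25 mL + 500 μL = 0.75 mL total → factor 0.75/0.25 = 3
Step 3: 0.25 mL brought to 6.25 mL → factor 6.25/0.25 = 25
Step 4: 100 μL + 300 μL = 400 μL total → factor 400/100 = 4
Overall dilution factor = 16 × 3 × 25 × 4 = 4800
Stock = 833 ng/mL × 4800 = 3.998 × 10^6 ng/mL = 4.00 mg/mL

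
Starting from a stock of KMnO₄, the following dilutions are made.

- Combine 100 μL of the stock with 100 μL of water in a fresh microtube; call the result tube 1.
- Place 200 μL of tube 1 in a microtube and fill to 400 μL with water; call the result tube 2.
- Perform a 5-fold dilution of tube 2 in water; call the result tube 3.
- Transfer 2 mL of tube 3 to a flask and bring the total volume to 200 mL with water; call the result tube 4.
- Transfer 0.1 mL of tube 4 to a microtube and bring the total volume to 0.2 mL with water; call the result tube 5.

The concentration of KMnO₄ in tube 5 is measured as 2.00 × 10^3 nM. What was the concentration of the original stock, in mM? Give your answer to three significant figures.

8.00 mM

Step 1: 100 μL + 100 μL = 200 μL total → factor 200/100 = 2
Step 2: 200 μL brought to 400 μL → factor 400/200 = 2
Step 3: 5-fold → factor 5
Step 4: 2 mL brought to 200 mL → factor 200/2 = 100
Step 5: 0.1 mL brought to 0.2 mL → factor 0.2/0.1 = 2
Overall dilution factor = 2 × 2 × 5 × 100 × 2 = 4000
Stock = 2.00 × 10^3 nM × 4000 = 8.000 × 10^6 nM = 8.00 mM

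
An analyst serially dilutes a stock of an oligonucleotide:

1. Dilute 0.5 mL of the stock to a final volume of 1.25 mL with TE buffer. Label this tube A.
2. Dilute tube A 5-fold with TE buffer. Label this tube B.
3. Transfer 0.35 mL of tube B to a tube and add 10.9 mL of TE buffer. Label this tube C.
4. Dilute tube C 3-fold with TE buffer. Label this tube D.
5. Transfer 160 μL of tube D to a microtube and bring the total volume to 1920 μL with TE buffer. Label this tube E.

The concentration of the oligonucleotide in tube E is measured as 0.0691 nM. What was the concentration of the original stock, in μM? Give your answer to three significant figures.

Step 1: 0.5 mL brought to 1.25 mL → factor 1.25/0.5 = 2.5
Step 2: 5-fold → factor 5
Step 3: 0.35 mL + 10.9 mL = 11.25 mL total → factor 11.25/0.35 = 32.143
Step 4: 3-fold → factor 3
Step 5: 160 μL brought to 1920 μL → factor 1920/160 = 12
Overall dilution factor = 2.5 × 5 × 32.143 × 3 × 12 = 14464
Stock = 0.0691 nM × 14464 = 999.5 nM = 0.999 μM

0.999 μM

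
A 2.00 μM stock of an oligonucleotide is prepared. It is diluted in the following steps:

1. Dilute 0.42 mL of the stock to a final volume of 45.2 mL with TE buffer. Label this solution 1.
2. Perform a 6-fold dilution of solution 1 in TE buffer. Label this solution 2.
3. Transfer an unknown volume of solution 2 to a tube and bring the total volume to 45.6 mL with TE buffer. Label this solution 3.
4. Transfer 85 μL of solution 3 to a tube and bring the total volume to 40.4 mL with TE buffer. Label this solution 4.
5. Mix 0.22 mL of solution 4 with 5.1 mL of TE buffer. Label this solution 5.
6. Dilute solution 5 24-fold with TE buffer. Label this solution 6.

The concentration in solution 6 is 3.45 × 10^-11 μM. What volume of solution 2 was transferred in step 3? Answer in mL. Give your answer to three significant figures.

0.140 mL

Step 1: 0.42 mL brought to 45.2 mL → factor 45.2/0.42 = 107.62
Step 2: 6-fold → factor 6
Step 3: v brought to 45.6 mL → factor = 45.6 mL/v
Step 4: 85 μL brought to 40.4 mL → factor 40400/85 = 475.29
Step 5: 0.22 mL + 5.1 mL = 5.32 mL total → factor 5.32/0.22 = 24.182
Step 6: 24-fold → factor 24
Product of known-step factors = 1.7812 × 10^8
Overall factor = 2.00 μM / (3.45 × 10^-11 μM) = 5.7971 × 10^10
Step-3 factor = 5.7971 × 10^10 / 1.7812 × 10^8 = 325.47
v = 45.6 mL / 325.47 = 0.140 mL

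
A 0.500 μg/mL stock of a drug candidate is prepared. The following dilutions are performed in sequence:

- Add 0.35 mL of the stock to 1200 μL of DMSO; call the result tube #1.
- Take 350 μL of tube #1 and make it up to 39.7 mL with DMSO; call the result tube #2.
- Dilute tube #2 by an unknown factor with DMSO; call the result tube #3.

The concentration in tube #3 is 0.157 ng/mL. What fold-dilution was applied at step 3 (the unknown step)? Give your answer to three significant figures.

6.34-fold

Step 1: 0.35 mL + 1200 μL = 1.55 mL total → factor 1.55/0.35 = 4.4286
Step 2: 350 μL brought to 39.7 mL → factor 39700/350 = 113.43
Step 3: unknown factor x
Product of known-step factors = 502.33
Overall factor = 0.500 μg/mL / (0.157 ng/mL) = 3184.7
x = 3184.7 / 502.33 = 6.34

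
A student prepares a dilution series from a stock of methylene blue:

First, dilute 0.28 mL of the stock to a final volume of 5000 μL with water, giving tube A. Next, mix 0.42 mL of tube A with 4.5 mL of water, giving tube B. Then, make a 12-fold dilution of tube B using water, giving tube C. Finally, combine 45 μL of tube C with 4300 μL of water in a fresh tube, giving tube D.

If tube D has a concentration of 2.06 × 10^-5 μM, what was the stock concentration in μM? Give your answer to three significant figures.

Step 1: 0.28 mL brought to 5000 μL → factor 5/0.28 = 17.857
Step 2: 0.42 mL + 4.5 mL = 4.92 mL total → factor 4.92/0.42 = 11.714
Step 3: 12-fold → factor 12
Step 4: 45 μL + 4300 μL = 4345 μL total → factor 4345/45 = 96.556
Overall dilution factor = 17.857 × 11.714 × 12 × 96.556 = 2.4237 × 10^5
Stock = 2.06 × 10^-5 μM × 2.4237 × 10^5 = 4.99 μM

4.99 μM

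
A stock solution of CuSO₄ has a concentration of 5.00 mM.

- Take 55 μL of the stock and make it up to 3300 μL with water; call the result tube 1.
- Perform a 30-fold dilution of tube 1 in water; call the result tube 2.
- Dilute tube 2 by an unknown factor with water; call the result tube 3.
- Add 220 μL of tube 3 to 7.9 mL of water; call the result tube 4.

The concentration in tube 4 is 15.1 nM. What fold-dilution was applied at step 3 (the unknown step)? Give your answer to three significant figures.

4.98-fold

Step 1: 55 μL brought to 3300 μL → factor 3300/55 = 60
Step 2: 30-fold → factor 30
Step 3: unknown factor x
Step 4: 220 μL + 7.9 mL = 8120 μL total → factor 8120/220 = 36.909
Product of known-step factors = 66436
Overall factor = 5.00 mM / (15.1 nM) = 3.3113 × 10^5
x = 3.3113 × 10^5 / 66436 = 4.98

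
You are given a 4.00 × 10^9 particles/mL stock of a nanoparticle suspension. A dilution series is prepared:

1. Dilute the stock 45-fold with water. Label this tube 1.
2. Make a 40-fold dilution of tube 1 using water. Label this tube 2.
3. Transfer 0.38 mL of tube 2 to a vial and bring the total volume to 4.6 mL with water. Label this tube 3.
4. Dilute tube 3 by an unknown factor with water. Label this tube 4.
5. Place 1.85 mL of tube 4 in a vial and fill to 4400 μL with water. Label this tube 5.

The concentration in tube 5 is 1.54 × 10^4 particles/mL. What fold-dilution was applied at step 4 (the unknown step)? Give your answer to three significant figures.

5.01-fold

Step 1: 45-fold → factor 45
Step 2: 40-fold → factor 40
Step 3: 0.38 mL brought to 4.6 mL → factor 4.6/0.38 = 12.105
Step 4: unknown factor x
Step 5: 1.85 mL brought to 4400 μL → factor 4.4/1.85 = 2.3784
Product of known-step factors = 51824
Overall factor = 4.00 × 10^9 particles/mL / (1.54 × 10^4 particles/mL) = 2.5974 × 10^5
x = 2.5974 × 10^5 / 51824 = 5.01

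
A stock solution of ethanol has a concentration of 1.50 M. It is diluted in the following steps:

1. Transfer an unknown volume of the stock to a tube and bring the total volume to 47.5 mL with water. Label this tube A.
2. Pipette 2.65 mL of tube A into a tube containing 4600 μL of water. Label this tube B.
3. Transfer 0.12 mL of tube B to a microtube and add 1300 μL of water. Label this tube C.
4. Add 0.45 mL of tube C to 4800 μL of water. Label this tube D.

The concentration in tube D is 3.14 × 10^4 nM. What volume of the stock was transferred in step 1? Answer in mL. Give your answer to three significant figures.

Step 1: v brought to 47.5 mL → factor = 47.5 mL/v
Step 2: 2.65 mL + 4600 μL = 7.25 mL total → factor 7.25/2.65 = 2.7358
Step 3: 0.12 mL + 1300 μL = 1.42 mL total → factor 1.42/0.12 = 11.833
Step 4: 0.45 mL + 4800 μL = 5.25 mL total → factor 5.25/0.45 = 11.667
Product of known-step factors = 377.7
Overall factor = 1.50 M / (3.14 × 10^4 nM) = 47771
Step-1 factor = 47771 / 377.7 = 126.48
v = 47.5 mL / 126.48 = 0.376 mL

0.376 mL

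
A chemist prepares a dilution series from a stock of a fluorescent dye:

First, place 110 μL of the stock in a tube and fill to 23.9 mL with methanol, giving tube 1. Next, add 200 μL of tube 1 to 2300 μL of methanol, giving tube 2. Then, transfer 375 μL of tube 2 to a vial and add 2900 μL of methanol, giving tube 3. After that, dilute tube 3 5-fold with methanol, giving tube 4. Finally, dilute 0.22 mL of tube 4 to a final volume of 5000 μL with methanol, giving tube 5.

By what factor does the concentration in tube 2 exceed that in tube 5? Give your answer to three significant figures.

Step 1: 110 μL brought to 23.9 mL → factor 23900/110 = 217.27
Step 2: 200 μL + 2300 μL = 2500 μL total → factor 2500/200 = 12.5
Step 3: 375 μL + 2900 μL = 3275 μL total → factor 3275/375 = 8.7333
Step 4: 5-fold → factor 5
Step 5: 0.22 mL brought to 5000 μL → factor 5/0.22 = 22.727
Dilution factor to tube 2 = 2715.9; to tube 5 = 2.6953 × 10^6
[tube 2]/[tube 5] = (factor to tube 5)/(factor to tube 2) = 2.6953 × 10^6/2715.9 = 992

992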